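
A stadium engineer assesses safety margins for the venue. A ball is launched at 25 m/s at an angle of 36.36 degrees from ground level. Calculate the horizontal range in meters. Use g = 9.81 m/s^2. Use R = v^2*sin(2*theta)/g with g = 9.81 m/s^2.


R = v^2 * sin(2*theta) / g
Convert angle to radians: theta = 36.36 deg = 0.6346 rad
sin(2*theta) = sin(1.2692) = 0.9549
R = 25^2 * 0.9549 / 9.81
R = 625 * 0.9549 / 9.81 = 60.8349 m

60.8349 m


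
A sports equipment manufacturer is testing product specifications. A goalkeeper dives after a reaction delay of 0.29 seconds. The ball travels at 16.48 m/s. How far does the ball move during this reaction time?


d = v * t
d = 16.48 * 0.29
d = 4.7792 m

4.7792 m


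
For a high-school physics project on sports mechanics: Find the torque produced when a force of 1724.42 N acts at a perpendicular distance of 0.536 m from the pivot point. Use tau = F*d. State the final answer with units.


tau = F * d
tau = 1724.42 * 0.536
tau = 924.2891 N*m

924.2891 N*m


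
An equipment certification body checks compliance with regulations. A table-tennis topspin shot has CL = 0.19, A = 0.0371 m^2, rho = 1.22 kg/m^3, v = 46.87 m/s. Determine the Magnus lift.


FM = 0.5 * CL * rho * A * v^2
FM = 0.5 * 0.19 * 1.22 * 0.0371 * 46.87^2
v^2 = 2196.7969
FM = 0.5 * 0.19 * 1.22 * 0.0371 * 2196.7969 = 9.446 N

9.446 N


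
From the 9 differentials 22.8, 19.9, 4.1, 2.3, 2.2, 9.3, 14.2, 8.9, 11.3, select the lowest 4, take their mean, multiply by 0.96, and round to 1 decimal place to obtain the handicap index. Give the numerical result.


All differentials: 22.8, 19.9, 4.1, 2.3, 2.2, 9.3, 14.2, 8.9, 11.3
Sorted: 2.2, 2.3, 4.1, 8.9, 9.3, 11.3, 14.2, 19.9, 22.8
Best 4: 2.2, 2.3, 4.1, 8.9
Average of best = 17.5 / 4 = 4.375
Raw index = 4.375 * 0.96 = 4.2
Handicap index = round(4.2, 1) = 4.2

4.2


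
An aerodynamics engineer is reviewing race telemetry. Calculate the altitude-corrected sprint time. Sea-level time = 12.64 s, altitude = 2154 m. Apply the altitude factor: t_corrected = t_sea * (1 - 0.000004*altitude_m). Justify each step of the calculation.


Correction factor = 1 - 0.000004 * 2154 = 0.991384
t_corrected = t_sea * factor = 12.64 * 0.991384
t_corrected = 12.5311 s

12.5311 s


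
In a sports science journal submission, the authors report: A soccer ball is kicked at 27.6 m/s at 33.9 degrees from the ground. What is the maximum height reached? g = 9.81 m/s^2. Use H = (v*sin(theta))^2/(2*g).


H = (v*sin(theta))^2 / (2*g)
vy = v*sin(theta) = 27.6 * sin(33.9 deg) = 15.3938 m/s
H = vy^2 / (2*g) = 236.968 / (2*9.81)
H = 236.968 / 19.62 = 12.0779 m

12.0779 m


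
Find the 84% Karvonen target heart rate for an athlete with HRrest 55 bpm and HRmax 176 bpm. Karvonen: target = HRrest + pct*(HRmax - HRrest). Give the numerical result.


Target = HRrest + pct*(HRmax - HRrest)
Heart rate reserve = HRmax - HRrest = 176 - 55 = 121 bpm
Fraction = 84% = 0.84
Target = 55 + 0.84 * 121
Target = 55 + 101.64 = 156.64 bpm

156.64 bpm


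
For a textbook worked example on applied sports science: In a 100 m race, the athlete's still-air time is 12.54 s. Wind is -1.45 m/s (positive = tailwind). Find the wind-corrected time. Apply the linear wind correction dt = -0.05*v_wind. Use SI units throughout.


dt = -0.05 * v_wind = -0.05 * -1.45 = 0.0725 s
t_corrected = t_still + dt = 12.54 + (0.0725)
t_corrected = 12.6125 s

12.6125 s


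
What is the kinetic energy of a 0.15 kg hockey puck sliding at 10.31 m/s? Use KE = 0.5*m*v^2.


KE = 0.5 * m * v^2
KE = 0.5 * 0.15 * 10.31^2
KE = 0.5 * 0.15 * 106.2961 = 7.9722 J

7.9722 J


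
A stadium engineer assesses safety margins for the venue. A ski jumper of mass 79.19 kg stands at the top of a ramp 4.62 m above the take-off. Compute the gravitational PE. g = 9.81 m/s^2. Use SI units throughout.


PE = m * g * h
PE = 79.19 * 9.81 * 4.62
PE = 776.8539 * 4.62 = 3589.065 J

3589.065 J


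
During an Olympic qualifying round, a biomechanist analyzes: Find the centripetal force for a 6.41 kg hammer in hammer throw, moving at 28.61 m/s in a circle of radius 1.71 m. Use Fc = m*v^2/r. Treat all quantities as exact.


Fc = m * v^2 / r
v^2 = 28.61^2 = 818.5321
Fc = 6.41 * 818.5321 / 1.71
Fc = 5246.7908 / 1.71 = 3068.2987 N

3068.2987 N


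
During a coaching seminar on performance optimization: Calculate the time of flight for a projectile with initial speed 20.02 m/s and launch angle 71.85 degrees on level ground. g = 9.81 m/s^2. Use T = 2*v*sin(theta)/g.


T = 2*v*sin(theta)/g
sin(theta) = sin(71.85 deg) = 0.9502
T = 2*20.02*0.9502 / 9.81
T = 38.0478 / 9.81 = 3.8785 s

3.8785 s


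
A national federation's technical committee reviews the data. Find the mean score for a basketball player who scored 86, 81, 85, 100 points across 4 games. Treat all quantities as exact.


Average = sum / n
Sum = 352
Average = 352 / 4 = 88

88


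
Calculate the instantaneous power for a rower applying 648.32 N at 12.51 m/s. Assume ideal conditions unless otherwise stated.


P = F * v
P = 648.32 * 12.51
P = 8110.4832 W

8110.4832 W


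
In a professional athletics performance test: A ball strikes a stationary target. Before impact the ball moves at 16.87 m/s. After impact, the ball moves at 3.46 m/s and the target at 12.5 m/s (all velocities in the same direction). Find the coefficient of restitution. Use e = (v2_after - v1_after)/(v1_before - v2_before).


e = (v2_after - v1_after) / (v1_before - v2_before)
Numerator = 12.5 - 3.46 = 9.04
Denominator = 16.87 - 0 = 16.87
e = 9.04 / 16.87 = 0.5359

0.5359


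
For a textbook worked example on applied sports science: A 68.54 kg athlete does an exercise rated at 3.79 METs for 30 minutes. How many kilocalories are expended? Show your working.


kcal = MET * mass * time_hr
Convert time: 30 min = 0.5 hr
kcal = 3.79 * 68.54 * 0.5
kcal = 129.8833 kcal

129.8833 kcal


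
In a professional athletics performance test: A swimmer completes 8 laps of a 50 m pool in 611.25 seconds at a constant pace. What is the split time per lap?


Split time = total_time / n_laps = 611.25 / 8
Split time = 76.4062 s per lap

76.4062 s


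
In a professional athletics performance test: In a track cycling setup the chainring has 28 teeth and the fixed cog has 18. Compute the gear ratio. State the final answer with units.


GR = front_teeth / rear_teeth
GR = 28 / 18
GR = 1.5556

1.5556


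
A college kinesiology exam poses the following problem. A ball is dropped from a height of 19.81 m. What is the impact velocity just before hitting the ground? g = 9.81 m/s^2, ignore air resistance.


v = sqrt(2 * g * h)
v = sqrt(2 * 9.81 * 19.81)
v = sqrt(388.6722) = 19.7148 m/s

19.7148 m/s


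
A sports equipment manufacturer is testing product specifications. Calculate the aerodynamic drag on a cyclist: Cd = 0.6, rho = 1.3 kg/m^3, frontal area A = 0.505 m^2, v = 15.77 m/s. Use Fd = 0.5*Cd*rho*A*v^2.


Fd = 0.5 * Cd * rho * A * v^2
Fd = 0.5 * 0.6 * 1.3 * 0.505 * 15.77^2
v^2 = 248.6929
Fd = 0.5 * 0.6 * 1.3 * 0.505 * 248.6929 = 48.9801 N

48.9801 N


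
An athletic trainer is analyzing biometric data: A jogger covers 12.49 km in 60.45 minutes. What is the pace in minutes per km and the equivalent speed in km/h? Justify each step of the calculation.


Pace = time / distance = 60.45 min / 12.49 km = 4.8399 min/km
Speed = distance / time_in_hours = 12.49 / 1.0075 hr
Speed = 12.397 km/h

4.8399 min/km, 12.397 km/h


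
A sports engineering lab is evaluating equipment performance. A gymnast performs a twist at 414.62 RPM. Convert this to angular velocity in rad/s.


omega = RPM * 2 * pi / 60
omega = 414.62 * 2 * 3.14159 / 60
omega = 2605.1343 / 60 = 43.4189 rad/s

43.4189 rad/s


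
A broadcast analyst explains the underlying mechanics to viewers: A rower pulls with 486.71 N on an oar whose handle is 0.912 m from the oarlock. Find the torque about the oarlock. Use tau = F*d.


tau = F * d
tau = 486.71 * 0.912
tau = 443.8795 N*m

443.8795 N*m


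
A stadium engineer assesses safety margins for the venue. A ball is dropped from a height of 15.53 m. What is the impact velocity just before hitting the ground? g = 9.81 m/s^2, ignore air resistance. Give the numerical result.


v = sqrt(2 * g * h)
v = sqrt(2 * 9.81 * 15.53)
v = sqrt(304.6986) = 17.4556 m/s

17.4556 m/s


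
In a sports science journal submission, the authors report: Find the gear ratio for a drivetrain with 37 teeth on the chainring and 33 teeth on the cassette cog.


GR = front_teeth / rear_teeth
GR = 37 / 33
GR = 1.1212

1.1212


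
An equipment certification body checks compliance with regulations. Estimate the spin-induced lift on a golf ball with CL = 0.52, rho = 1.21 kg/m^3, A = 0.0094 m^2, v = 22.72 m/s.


FM = 0.5 * CL * rho * A * v^2
FM = 0.5 * 0.52 * 1.21 * 0.0094 * 22.72^2
v^2 = 516.1984
FM = 0.5 * 0.52 * 1.21 * 0.0094 * 516.1984 = 1.5265 N

1.5265 N


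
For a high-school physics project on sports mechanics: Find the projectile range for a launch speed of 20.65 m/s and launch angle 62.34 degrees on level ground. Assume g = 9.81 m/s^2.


R = v^2 * sin(2*theta) / g
Convert angle to radians: theta = 62.34 deg = 1.088 rad
sin(2*theta) = sin(2.1761) = 0.8223
R = 20.65^2 * 0.8223 / 9.81
R = 426.4225 * 0.8223 / 9.81 = 35.7457 m

35.7457 m


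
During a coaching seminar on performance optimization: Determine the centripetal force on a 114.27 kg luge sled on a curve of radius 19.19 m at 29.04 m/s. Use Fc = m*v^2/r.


Fc = m * v^2 / r
v^2 = 29.04^2 = 843.3216
Fc = 114.27 * 843.3216 / 19.19
Fc = 96366.3592 / 19.19 = 5021.6967 N

5021.6967 N


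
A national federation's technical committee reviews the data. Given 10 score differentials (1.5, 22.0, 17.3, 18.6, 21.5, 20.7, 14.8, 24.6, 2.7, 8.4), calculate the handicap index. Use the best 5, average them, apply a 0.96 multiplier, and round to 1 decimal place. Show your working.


All differentials: 1.5, 22.0, 17.3, 18.6, 21.5, 20.7, 14.8, 24.6, 2.7, 8.4
Sorted: 1.5, 2.7, 8.4, 14.8, 17.3, 18.6, 20.7, 21.5, 22.0, 24.6
Best 5: 1.5, 2.7, 8.4, 14.8, 17.3
Average of best = 44.7 / 5 = 8.94
Raw index = 8.94 * 0.96 = 8.5824
Handicap index = round(8.5824, 1) = 8.6

8.6


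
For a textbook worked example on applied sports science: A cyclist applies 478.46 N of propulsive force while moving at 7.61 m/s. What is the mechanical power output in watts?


P = F * v
P = 478.46 * 7.61
P = 3641.0806 W

3641.0806 W


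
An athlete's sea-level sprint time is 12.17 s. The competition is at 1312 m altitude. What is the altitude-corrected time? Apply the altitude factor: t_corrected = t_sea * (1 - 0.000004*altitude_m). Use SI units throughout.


Correction factor = 1 - 0.000004 * 1312 = 0.994752
t_corrected = t_sea * factor = 12.17 * 0.994752
t_corrected = 12.1061 s

12.1061 s


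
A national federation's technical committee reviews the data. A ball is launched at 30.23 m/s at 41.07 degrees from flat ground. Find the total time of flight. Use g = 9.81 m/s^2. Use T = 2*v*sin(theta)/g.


T = 2*v*sin(theta)/g
sin(theta) = sin(41.07 deg) = 0.657
T = 2*30.23*0.657 / 9.81
T = 39.721 / 9.81 = 4.049 s

4.049 s


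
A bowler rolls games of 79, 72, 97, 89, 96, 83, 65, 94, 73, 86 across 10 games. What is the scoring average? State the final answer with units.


Average = sum / n
Sum = 834
Average = 834 / 10 = 83.4

83.4


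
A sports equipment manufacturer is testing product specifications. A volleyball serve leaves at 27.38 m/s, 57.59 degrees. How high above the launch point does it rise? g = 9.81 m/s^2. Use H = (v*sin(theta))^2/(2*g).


H = (v*sin(theta))^2 / (2*g)
vy = v*sin(theta) = 27.38 * sin(57.59 deg) = 23.1151 m/s
H = vy^2 / (2*g) = 534.3096 / (2*9.81)
H = 534.3096 / 19.62 = 27.2329 m

27.2329 m


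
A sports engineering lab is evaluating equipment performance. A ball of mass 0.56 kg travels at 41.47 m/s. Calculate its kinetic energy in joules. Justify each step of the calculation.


KE = 0.5 * m * v^2
KE = 0.5 * 0.56 * 41.47^2
KE = 0.5 * 0.56 * 1719.7609 = 481.5331 J

481.5331 J


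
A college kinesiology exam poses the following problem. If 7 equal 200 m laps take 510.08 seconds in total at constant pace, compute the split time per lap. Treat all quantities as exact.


Split time = total_time / n_laps = 510.08 / 7
Split time = 72.8686 s per lap

72.8686 s


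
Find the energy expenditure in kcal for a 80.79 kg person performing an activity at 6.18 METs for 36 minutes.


kcal = MET * mass * time_hr
Convert time: 36 min = 0.6 hr
kcal = 6.18 * 80.79 * 0.6
kcal = 299.5693 kcal

299.5693 kcal


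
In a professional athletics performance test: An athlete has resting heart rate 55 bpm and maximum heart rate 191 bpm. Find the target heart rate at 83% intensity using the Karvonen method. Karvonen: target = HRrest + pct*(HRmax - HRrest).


Target = HRrest + pct*(HRmax - HRrest)
Heart rate reserve = HRmax - HRrest = 191 - 55 = 136 bpm
Fraction = 83% = 0.83
Target = 55 + 0.83 * 136
Target = 55 + 112.88 = 167.88 bpm

167.88 bpm


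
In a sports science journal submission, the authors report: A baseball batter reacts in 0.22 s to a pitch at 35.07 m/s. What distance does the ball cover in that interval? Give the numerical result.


d = v * t
d = 35.07 * 0.22
d = 7.7154 m

7.7154 m


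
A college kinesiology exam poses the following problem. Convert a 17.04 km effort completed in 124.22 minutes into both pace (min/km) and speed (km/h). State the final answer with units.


Pace = time / distance = 124.22 min / 17.04 km = 7.2899 min/km
Speed = distance / time_in_hours = 17.04 / 2.0703 hr
Speed = 8.2306 km/h

7.2899 min/km, 8.2306 km/h


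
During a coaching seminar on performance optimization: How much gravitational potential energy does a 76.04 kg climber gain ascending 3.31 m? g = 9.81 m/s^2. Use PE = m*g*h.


PE = m * g * h
PE = 76.04 * 9.81 * 3.31
PE = 745.9524 * 3.31 = 2469.1024 J

2469.1024 J


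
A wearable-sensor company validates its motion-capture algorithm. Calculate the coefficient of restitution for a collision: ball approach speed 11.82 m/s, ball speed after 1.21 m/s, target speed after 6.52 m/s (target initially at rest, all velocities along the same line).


e = (v2_after - v1_after) / (v1_before - v2_before)
Numerator = 6.52 - 1.21 = 5.31
Denominator = 11.82 - 0 = 11.82
e = 5.31 / 11.82 = 0.4492

0.4492


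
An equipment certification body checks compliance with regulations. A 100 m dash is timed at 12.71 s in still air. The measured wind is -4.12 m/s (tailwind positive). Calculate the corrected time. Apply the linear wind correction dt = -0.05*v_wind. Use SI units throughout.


dt = -0.05 * v_wind = -0.05 * -4.12 = 0.206 s
t_corrected = t_still + dt = 12.71 + (0.206)
t_corrected = 12.916 s

12.916 s


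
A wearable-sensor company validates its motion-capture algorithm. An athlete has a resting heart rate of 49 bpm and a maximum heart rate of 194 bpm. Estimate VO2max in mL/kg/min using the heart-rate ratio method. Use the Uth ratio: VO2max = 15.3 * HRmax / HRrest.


VO2max = 15.3 * HRmax / HRrest
VO2max = 15.3 * 194 / 49
VO2max = 2968.2 / 49 = 60.5755 mL/kg/min

60.5755 mL/kg/min


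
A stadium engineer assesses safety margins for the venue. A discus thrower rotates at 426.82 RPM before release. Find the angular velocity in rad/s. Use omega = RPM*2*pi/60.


omega = RPM * 2 * pi / 60
omega = 426.82 * 2 * 3.14159 / 60
omega = 2681.7892 / 60 = 44.6965 rad/s

44.6965 rad/s


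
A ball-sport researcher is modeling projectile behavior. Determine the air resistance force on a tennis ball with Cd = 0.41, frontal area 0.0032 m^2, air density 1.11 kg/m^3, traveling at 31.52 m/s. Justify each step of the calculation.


Fd = 0.5 * Cd * rho * A * v^2
Fd = 0.5 * 0.41 * 1.11 * 0.0032 * 31.52^2
v^2 = 993.5104
Fd = 0.5 * 0.41 * 1.11 * 0.0032 * 993.5104 = 0.7234 N

0.7234 N


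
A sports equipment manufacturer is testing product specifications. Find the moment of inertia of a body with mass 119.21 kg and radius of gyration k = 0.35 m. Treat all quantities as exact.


I = m * k^2
I = 119.21 * 0.35^2
I = 119.21 * 0.1225 = 14.6032 kg*m^2

14.6032 kg*m^2


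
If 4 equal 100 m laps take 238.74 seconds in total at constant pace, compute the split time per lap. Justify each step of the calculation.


Split time = total_time / n_laps = 238.74 / 4
Split time = 59.685 s per lap

59.685 s


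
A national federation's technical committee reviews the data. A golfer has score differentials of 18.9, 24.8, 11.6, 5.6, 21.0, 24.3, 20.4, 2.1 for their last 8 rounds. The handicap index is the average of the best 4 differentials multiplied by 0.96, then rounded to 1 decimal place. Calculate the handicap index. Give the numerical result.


All differentials: 18.9, 24.8, 11.6, 5.6, 21.0, 24.3, 20.4, 2.1
Sorted: 2.1, 5.6, 11.6, 18.9, 20.4, 21.0, 24.3, 24.8
Best 4: 2.1, 5.6, 11.6, 18.9
Average of best = 38.2 / 4 = 9.55
Raw index = 9.55 * 0.96 = 9.168
Handicap index = round(9.168, 1) = 9.2

9.2


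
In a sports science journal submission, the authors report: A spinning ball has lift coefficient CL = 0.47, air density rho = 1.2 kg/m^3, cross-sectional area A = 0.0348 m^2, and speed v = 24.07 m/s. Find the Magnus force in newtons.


FM = 0.5 * CL * rho * A * v^2
FM = 0.5 * 0.47 * 1.2 * 0.0348 * 24.07^2
v^2 = 579.3649
FM = 0.5 * 0.47 * 1.2 * 0.0348 * 579.3649 = 5.6857 N

5.6857 N


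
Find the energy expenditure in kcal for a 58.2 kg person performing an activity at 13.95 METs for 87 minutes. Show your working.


kcal = MET * mass * time_hr
Convert time: 87 min = 1.45 hr
kcal = 13.95 * 58.2 * 1.45
kcal = 1177.2405 kcal

1177.2405 kcal


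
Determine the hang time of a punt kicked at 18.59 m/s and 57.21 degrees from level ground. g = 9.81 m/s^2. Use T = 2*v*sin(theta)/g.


T = 2*v*sin(theta)/g
sin(theta) = sin(57.21 deg) = 0.8407
T = 2*18.59*0.8407 / 9.81
T = 31.2558 / 9.81 = 3.1861 s

3.1861 s


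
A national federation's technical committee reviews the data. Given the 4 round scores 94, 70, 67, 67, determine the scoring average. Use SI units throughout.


Average = sum / n
Sum = 298
Average = 298 / 4 = 74.5

74.5


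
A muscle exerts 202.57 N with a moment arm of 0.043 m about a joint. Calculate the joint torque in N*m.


tau = F * d
tau = 202.57 * 0.043
tau = 8.7105 N*m

8.7105 N*m


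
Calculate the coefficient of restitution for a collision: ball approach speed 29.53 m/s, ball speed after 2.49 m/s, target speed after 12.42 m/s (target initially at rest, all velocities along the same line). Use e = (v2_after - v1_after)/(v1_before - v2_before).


e = (v2_after - v1_after) / (v1_before - v2_before)
Numerator = 12.42 - 2.49 = 9.93
Denominator = 29.53 - 0 = 29.53
e = 9.93 / 29.53 = 0.3363

0.3363


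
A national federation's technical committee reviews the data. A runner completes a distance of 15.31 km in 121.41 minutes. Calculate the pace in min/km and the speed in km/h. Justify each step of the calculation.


Pace = time / distance = 121.41 min / 15.31 km = 7.9301 min/km
Speed = distance / time_in_hours = 15.31 / 2.0235 hr
Speed = 7.5661 km/h

7.9301 min/km, 7.5661 km/h


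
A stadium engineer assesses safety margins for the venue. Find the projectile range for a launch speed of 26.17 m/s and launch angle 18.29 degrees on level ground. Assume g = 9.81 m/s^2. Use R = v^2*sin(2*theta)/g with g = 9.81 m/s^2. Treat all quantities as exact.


R = v^2 * sin(2*theta) / g
Convert angle to radians: theta = 18.29 deg = 0.3192 rad
sin(2*theta) = sin(0.6384) = 0.5959
R = 26.17^2 * 0.5959 / 9.81
R = 684.8689 * 0.5959 / 9.81 = 41.6049 m

41.6049 m


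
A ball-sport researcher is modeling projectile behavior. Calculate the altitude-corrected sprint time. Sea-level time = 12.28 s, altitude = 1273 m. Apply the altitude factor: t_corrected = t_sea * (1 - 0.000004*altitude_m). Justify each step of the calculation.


Correction factor = 1 - 0.000004 * 1273 = 0.994908
t_corrected = t_sea * factor = 12.28 * 0.994908
t_corrected = 12.2175 s

12.2175 s


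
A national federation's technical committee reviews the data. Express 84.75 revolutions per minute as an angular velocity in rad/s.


omega = RPM * 2 * pi / 60
omega = 84.75 * 2 * 3.14159 / 60
omega = 532.5 / 60 = 8.875 rad/s

8.875 rad/s


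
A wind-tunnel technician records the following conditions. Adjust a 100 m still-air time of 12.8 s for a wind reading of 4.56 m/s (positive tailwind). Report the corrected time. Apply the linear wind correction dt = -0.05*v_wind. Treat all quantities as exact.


dt = -0.05 * v_wind = -0.05 * 4.56 = -0.228 s
t_corrected = t_still + dt = 12.8 + (-0.228)
t_corrected = 12.572 s

12.572 s


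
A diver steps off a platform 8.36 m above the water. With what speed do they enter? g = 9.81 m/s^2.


v = sqrt(2 * g * h)
v = sqrt(2 * 9.81 * 8.36)
v = sqrt(164.0232) = 12.8072 m/s

12.8072 m/s


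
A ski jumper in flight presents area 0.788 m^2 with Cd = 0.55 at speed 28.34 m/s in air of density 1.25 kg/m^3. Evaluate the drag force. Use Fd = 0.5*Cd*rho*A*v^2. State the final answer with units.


Fd = 0.5 * Cd * rho * A * v^2
Fd = 0.5 * 0.55 * 1.25 * 0.788 * 28.34^2
v^2 = 803.1556
Fd = 0.5 * 0.55 * 1.25 * 0.788 * 803.1556 = 217.5548 N

217.5548 N


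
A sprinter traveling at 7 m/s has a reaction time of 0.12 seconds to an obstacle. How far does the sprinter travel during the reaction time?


d = v * t
d = 7 * 0.12
d = 0.84 m

0.84 m


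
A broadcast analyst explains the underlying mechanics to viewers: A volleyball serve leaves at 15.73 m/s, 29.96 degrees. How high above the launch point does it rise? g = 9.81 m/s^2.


H = (v*sin(theta))^2 / (2*g)
vy = v*sin(theta) = 15.73 * sin(29.96 deg) = 7.8555 m/s
H = vy^2 / (2*g) = 61.7087 / (2*9.81)
H = 61.7087 / 19.62 = 3.1452 m

3.1452 m


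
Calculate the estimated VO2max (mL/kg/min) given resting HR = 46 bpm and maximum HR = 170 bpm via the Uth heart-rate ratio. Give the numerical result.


VO2max = 15.3 * HRmax / HRrest
VO2max = 15.3 * 170 / 46
VO2max = 2601 / 46 = 56.5435 mL/kg/min

56.5435 mL/kg/min


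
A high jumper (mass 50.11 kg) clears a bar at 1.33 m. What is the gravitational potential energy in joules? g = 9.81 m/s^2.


PE = m * g * h
PE = 50.11 * 9.81 * 1.33
PE = 491.5791 * 1.33 = 653.8002 J

653.8002 J


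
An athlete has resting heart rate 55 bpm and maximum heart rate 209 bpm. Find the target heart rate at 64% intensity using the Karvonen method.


Target = HRrest + pct*(HRmax - HRrest)
Heart rate reserve = HRmax - HRrest = 209 - 55 = 154 bpm
Fraction = 64% = 0.64
Target = 55 + 0.64 * 154
Target = 55 + 98.56 = 153.56 bpm

153.56 bpm


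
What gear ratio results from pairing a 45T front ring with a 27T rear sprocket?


GR = front_teeth / rear_teeth
GR = 45 / 27
GR = 1.6667

1.6667


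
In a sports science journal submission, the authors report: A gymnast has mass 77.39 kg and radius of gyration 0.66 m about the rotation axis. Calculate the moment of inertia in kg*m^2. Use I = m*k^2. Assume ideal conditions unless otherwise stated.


I = m * k^2
I = 77.39 * 0.66^2
I = 77.39 * 0.4356 = 33.7111 kg*m^2

33.7111 kg*m^2


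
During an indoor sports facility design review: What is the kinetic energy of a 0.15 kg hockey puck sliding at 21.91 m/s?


KE = 0.5 * m * v^2
KE = 0.5 * 0.15 * 21.91^2
KE = 0.5 * 0.15 * 480.0481 = 36.0036 J

36.0036 J


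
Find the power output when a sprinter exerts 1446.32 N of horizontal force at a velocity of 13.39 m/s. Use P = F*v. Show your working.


P = F * v
P = 1446.32 * 13.39
P = 19366.2248 W

19366.2248 W


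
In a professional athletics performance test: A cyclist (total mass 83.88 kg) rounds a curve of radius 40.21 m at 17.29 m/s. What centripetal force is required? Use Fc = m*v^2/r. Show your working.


Fc = m * v^2 / r
v^2 = 17.29^2 = 298.9441
Fc = 83.88 * 298.9441 / 40.21
Fc = 25075.4311 / 40.21 = 623.6118 N

623.6118 N


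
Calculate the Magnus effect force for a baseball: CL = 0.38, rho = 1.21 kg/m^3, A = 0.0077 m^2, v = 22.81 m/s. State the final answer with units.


FM = 0.5 * CL * rho * A * v^2
FM = 0.5 * 0.38 * 1.21 * 0.0077 * 22.81^2
v^2 = 520.2961
FM = 0.5 * 0.38 * 1.21 * 0.0077 * 520.2961 = 0.921 N

0.921 N


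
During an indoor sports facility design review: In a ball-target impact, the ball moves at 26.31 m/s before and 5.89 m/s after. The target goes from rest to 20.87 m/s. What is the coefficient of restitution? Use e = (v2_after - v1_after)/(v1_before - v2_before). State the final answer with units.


e = (v2_after - v1_after) / (v1_before - v2_before)
Numerator = 20.87 - 5.89 = 14.98
Denominator = 26.31 - 0 = 26.31
e = 14.98 / 26.31 = 0.5694

0.5694


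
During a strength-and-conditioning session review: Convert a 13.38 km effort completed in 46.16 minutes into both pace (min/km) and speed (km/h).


Pace = time / distance = 46.16 min / 13.38 km = 3.4499 min/km
Speed = distance / time_in_hours = 13.38 / 0.7693 hr
Speed = 17.3917 km/h

3.4499 min/km, 17.3917 km/h


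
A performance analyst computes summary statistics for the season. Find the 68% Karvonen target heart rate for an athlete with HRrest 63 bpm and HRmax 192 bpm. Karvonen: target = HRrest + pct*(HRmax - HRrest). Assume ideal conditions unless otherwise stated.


Target = HRrest + pct*(HRmax - HRrest)
Heart rate reserve = HRmax - HRrest = 192 - 63 = 129 bpm
Fraction = 68% = 0.68
Target = 63 + 0.68 * 129
Target = 63 + 87.72 = 150.72 bpm

150.72 bpm


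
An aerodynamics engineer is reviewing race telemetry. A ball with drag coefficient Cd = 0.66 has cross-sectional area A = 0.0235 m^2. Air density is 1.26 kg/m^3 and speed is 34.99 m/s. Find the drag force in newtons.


Fd = 0.5 * Cd * rho * A * v^2
Fd = 0.5 * 0.66 * 1.26 * 0.0235 * 34.99^2
v^2 = 1224.3001
Fd = 0.5 * 0.66 * 1.26 * 0.0235 * 1224.3001 = 11.963 N

11.963 N


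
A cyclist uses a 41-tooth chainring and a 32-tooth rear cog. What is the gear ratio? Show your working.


GR = front_teeth / rear_teeth
GR = 41 / 32
GR = 1.2812

1.2812


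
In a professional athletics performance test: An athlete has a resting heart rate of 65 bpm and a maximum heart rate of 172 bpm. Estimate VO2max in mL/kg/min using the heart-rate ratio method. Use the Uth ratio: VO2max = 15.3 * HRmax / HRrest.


VO2max = 15.3 * HRmax / HRrest
VO2max = 15.3 * 172 / 65
VO2max = 2631.6 / 65 = 40.4862 mL/kg/min

40.4862 mL/kg/min


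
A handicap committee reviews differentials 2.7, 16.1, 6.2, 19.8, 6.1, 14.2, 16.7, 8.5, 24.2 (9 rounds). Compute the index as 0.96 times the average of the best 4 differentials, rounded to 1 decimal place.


All differentials: 2.7, 16.1, 6.2, 19.8, 6.1, 14.2, 16.7, 8.5, 24.2
Sorted: 2.7, 6.1, 6.2, 8.5, 14.2, 16.1, 16.7, 19.8, 24.2
Best 4: 2.7, 6.1, 6.2, 8.5
Average of best = 23.5 / 4 = 5.875
Raw index = 5.875 * 0.96 = 5.64
Handicap index = round(5.64, 1) = 5.6

5.6


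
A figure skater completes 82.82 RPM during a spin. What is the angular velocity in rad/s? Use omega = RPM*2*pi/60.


omega = RPM * 2 * pi / 60
omega = 82.82 * 2 * 3.14159 / 60
omega = 520.3734 / 60 = 8.6729 rad/s

8.6729 rad/s


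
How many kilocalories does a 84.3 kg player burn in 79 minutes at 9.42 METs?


kcal = MET * mass * time_hr
Convert time: 79 min = 1.3167 hr
kcal = 9.42 * 84.3 * 1.3167
kcal = 1045.5729 kcal

1045.5729 kcal


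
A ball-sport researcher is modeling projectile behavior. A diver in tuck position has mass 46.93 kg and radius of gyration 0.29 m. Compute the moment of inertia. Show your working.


I = m * k^2
I = 46.93 * 0.29^2
I = 46.93 * 0.0841 = 3.9468 kg*m^2

3.9468 kg*m^2


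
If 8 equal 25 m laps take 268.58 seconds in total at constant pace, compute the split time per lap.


Split time = total_time / n_laps = 268.58 / 8
Split time = 33.5725 s per lap

33.5725 s


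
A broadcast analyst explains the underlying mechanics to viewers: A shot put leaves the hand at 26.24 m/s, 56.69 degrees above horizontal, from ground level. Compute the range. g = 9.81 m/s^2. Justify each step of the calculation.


R = v^2 * sin(2*theta) / g
Convert angle to radians: theta = 56.69 deg = 0.9894 rad
sin(2*theta) = sin(1.9789) = 0.9179
R = 26.24^2 * 0.9179 / 9.81
R = 688.5376 * 0.9179 / 9.81 = 64.4245 m

64.4245 m


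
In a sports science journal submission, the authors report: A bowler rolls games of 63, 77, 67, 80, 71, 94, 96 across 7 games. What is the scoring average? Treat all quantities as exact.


Average = sum / n
Sum = 548
Average = 548 / 7 = 78.2857

78.2857


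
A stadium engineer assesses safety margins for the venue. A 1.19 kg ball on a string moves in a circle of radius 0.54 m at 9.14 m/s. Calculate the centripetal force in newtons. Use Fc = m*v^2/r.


Fc = m * v^2 / r
v^2 = 9.14^2 = 83.5396
Fc = 1.19 * 83.5396 / 0.54
Fc = 99.4121 / 0.54 = 184.0965 N

184.0965 N


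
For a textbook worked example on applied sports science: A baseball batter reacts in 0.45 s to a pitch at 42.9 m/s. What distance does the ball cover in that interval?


d = v * t
d = 42.9 * 0.45
d = 19.305 m

19.305 m


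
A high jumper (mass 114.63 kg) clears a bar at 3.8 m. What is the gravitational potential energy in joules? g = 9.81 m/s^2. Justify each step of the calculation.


PE = m * g * h
PE = 114.63 * 9.81 * 3.8
PE = 1124.5203 * 3.8 = 4273.1771 J

4273.1771 J


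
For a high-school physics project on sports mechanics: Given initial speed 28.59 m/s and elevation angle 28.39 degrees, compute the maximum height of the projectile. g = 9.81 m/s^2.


H = (v*sin(theta))^2 / (2*g)
vy = v*sin(theta) = 28.59 * sin(28.39 deg) = 13.5937 m/s
H = vy^2 / (2*g) = 184.7889 / (2*9.81)
H = 184.7889 / 19.62 = 9.4184 m

9.4184 m


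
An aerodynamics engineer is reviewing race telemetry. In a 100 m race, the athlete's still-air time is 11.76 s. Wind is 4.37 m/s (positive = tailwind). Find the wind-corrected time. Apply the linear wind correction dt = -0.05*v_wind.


dt = -0.05 * v_wind = -0.05 * 4.37 = -0.2185 s
t_corrected = t_still + dt = 11.76 + (-0.2185)
t_corrected = 11.5415 s

11.5415 s


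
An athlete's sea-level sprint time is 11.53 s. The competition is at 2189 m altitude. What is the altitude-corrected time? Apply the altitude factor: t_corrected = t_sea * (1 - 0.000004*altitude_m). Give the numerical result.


Correction factor = 1 - 0.000004 * 2189 = 0.991244
t_corrected = t_sea * factor = 11.53 * 0.991244
t_corrected = 11.429 s

11.429 s


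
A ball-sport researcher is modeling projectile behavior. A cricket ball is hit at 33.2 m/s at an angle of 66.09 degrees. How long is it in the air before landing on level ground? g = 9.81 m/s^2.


T = 2*v*sin(theta)/g
sin(theta) = sin(66.09 deg) = 0.9142
T = 2*33.2*0.9142 / 9.81
T = 60.7018 / 9.81 = 6.1877 s

6.1877 s


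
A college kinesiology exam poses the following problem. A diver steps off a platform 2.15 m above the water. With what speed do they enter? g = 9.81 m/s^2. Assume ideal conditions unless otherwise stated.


v = sqrt(2 * g * h)
v = sqrt(2 * 9.81 * 2.15)
v = sqrt(42.183) = 6.4948 m/s

6.4948 m/s


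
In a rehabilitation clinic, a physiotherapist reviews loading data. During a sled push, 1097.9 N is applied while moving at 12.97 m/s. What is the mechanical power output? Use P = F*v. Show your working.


P = F * v
P = 1097.9 * 12.97
P = 14239.763 W

14239.763 W


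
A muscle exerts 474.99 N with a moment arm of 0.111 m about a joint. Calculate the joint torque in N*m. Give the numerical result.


tau = F * d
tau = 474.99 * 0.111
tau = 52.7239 N*m

52.7239 N*m


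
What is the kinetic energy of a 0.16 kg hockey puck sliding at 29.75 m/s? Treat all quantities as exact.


KE = 0.5 * m * v^2
KE = 0.5 * 0.16 * 29.75^2
KE = 0.5 * 0.16 * 885.0625 = 70.805 J

70.805 J


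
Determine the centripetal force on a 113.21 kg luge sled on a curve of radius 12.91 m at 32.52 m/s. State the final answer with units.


Fc = m * v^2 / r
v^2 = 32.52^2 = 1057.5504
Fc = 113.21 * 1057.5504 / 12.91
Fc = 119725.2808 / 12.91 = 9273.8405 N

9273.8405 N


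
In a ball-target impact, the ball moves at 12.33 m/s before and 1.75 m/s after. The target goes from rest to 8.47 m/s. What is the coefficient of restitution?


e = (v2_after - v1_after) / (v1_before - v2_before)
Numerator = 8.47 - 1.75 = 6.72
Denominator = 12.33 - 0 = 12.33
e = 6.72 / 12.33 = 0.545

0.545


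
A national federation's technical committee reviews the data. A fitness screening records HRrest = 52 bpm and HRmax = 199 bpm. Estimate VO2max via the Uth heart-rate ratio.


VO2max = 15.3 * HRmax / HRrest
VO2max = 15.3 * 199 / 52
VO2max = 3044.7 / 52 = 58.5519 mL/kg/min

58.5519 mL/kg/min


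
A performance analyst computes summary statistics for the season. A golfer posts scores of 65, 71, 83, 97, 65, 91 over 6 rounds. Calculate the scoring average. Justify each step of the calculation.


Average = sum / n
Sum = 472
Average = 472 / 6 = 78.6667

78.6667


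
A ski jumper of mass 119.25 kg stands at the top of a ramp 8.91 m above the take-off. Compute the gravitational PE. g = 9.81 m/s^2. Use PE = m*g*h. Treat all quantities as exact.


PE = m * g * h
PE = 119.25 * 9.81 * 8.91
PE = 1169.8425 * 8.91 = 10423.2967 J

10423.2967 J


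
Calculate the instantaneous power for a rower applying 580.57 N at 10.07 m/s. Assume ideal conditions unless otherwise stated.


P = F * v
P = 580.57 * 10.07
P = 5846.3399 W

5846.3399 W


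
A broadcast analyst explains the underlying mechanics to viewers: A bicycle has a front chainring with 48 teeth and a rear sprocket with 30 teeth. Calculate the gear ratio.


GR = front_teeth / rear_teeth
GR = 48 / 30
GR = 1.6

1.6


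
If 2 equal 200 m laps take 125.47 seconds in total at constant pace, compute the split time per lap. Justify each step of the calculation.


Split time = total_time / n_laps = 125.47 / 2
Split time = 62.735 s per lap

62.735 s


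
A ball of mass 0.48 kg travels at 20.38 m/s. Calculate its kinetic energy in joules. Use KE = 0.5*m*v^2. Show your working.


KE = 0.5 * m * v^2
KE = 0.5 * 0.48 * 20.38^2
KE = 0.5 * 0.48 * 415.3444 = 99.6827 J

99.6827 J


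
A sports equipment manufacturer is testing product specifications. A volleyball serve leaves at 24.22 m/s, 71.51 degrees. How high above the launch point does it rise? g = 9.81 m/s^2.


H = (v*sin(theta))^2 / (2*g)
vy = v*sin(theta) = 24.22 * sin(71.51 deg) = 22.9697 m/s
H = vy^2 / (2*g) = 527.609 / (2*9.81)
H = 527.609 / 19.62 = 26.8914 m

26.8914 m


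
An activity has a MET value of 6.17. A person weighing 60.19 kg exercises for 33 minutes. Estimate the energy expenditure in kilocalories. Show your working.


kcal = MET * mass * time_hr
Convert time: 33 min = 0.55 hr
kcal = 6.17 * 60.19 * 0.55
kcal = 204.2548 kcal

204.2548 kcal


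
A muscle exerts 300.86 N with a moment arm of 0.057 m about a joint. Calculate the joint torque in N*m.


tau = F * d
tau = 300.86 * 0.057
tau = 17.149 N*m

17.149 N*m


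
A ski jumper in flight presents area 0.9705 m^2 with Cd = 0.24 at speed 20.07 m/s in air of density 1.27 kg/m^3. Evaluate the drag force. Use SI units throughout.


Fd = 0.5 * Cd * rho * A * v^2
Fd = 0.5 * 0.24 * 1.27 * 0.9705 * 20.07^2
v^2 = 402.8049
Fd = 0.5 * 0.24 * 1.27 * 0.9705 * 402.8049 = 59.5765 N

59.5765 N


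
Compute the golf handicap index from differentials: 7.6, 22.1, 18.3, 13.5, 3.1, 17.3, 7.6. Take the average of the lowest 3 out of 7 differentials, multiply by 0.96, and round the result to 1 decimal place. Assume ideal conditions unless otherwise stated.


All differentials: 7.6, 22.1, 18.3, 13.5, 3.1, 17.3, 7.6
Sorted: 3.1, 7.6, 7.6, 13.5, 17.3, 18.3, 22.1
Best 3: 3.1, 7.6, 7.6
Average of best = 18.3 / 3 = 6.1
Raw index = 6.1 * 0.96 = 5.856
Handicap index = round(5.856, 1) = 5.9

5.9


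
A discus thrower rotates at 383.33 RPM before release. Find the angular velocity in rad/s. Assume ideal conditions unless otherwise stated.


omega = RPM * 2 * pi / 60
omega = 383.33 * 2 * 3.14159 / 60
omega = 2408.5334 / 60 = 40.1422 rad/s

40.1422 rad/s


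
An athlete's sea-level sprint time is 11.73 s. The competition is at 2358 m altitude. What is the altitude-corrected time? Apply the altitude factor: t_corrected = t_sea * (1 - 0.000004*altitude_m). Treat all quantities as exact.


Correction factor = 1 - 0.000004 * 2358 = 0.990568
t_corrected = t_sea * factor = 11.73 * 0.990568
t_corrected = 11.6194 s

11.6194 s


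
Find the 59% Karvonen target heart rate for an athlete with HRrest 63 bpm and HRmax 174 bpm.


Target = HRrest + pct*(HRmax - HRrest)
Heart rate reserve = HRmax - HRrest = 174 - 63 = 111 bpm
Fraction = 59% = 0.59
Target = 63 + 0.59 * 111
Target = 63 + 65.49 = 128.49 bpm

128.49 bpm


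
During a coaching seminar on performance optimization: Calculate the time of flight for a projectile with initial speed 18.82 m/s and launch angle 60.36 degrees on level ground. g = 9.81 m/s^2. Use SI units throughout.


T = 2*v*sin(theta)/g
sin(theta) = sin(60.36 deg) = 0.8691
T = 2*18.82*0.8691 / 9.81
T = 32.7148 / 9.81 = 3.3348 s

3.3348 s


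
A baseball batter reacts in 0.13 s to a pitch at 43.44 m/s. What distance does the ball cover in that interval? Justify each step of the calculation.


d = v * t
d = 43.44 * 0.13
d = 5.6472 m

5.6472 m


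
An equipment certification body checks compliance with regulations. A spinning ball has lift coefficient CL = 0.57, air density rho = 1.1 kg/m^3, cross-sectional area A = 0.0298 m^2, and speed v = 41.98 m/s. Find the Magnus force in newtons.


FM = 0.5 * CL * rho * A * v^2
FM = 0.5 * 0.57 * 1.1 * 0.0298 * 41.98^2
v^2 = 1762.3204
FM = 0.5 * 0.57 * 1.1 * 0.0298 * 1762.3204 = 16.4641 N

16.4641 N


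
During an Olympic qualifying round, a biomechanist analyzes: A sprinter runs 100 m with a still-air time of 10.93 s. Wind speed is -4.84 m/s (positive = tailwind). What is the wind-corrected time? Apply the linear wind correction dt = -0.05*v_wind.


dt = -0.05 * v_wind = -0.05 * -4.84 = 0.242 s
t_corrected = t_still + dt = 10.93 + (0.242)
t_corrected = 11.172 s

11.172 s


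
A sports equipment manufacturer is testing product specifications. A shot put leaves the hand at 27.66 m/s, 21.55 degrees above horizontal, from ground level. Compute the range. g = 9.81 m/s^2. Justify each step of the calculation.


R = v^2 * sin(2*theta) / g
Convert angle to radians: theta = 21.55 deg = 0.3761 rad
sin(2*theta) = sin(0.7522) = 0.6833
R = 27.66^2 * 0.6833 / 9.81
R = 765.0756 * 0.6833 / 9.81 = 53.2881 m

53.2881 m


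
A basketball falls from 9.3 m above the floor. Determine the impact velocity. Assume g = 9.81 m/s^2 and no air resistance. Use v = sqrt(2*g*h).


v = sqrt(2 * g * h)
v = sqrt(2 * 9.81 * 9.3)
v = sqrt(182.466) = 13.508 m/s

13.508 m/s


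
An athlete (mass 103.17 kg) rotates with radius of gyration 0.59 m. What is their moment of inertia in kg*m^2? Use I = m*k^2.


I = m * k^2
I = 103.17 * 0.59^2
I = 103.17 * 0.3481 = 35.9135 kg*m^2

35.9135 kg*m^2


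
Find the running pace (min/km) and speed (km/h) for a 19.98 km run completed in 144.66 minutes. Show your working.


Pace = time / distance = 144.66 min / 19.98 km = 7.2402 min/km
Speed = distance / time_in_hours = 19.98 / 2.411 hr
Speed = 8.287 km/h

7.2402 min/km, 8.287 km/h


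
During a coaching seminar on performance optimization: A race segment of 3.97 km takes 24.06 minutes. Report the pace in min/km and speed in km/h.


Pace = time / distance = 24.06 min / 3.97 km = 6.0605 min/km
Speed = distance / time_in_hours = 3.97 / 0.401 hr
Speed = 9.9002 km/h

6.0605 min/km, 9.9002 km/h


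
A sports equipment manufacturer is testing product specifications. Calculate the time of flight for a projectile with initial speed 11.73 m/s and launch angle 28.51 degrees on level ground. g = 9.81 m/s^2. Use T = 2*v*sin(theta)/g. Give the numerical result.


T = 2*v*sin(theta)/g
sin(theta) = sin(28.51 deg) = 0.4773
T = 2*11.73*0.4773 / 9.81
T = 11.1977 / 9.81 = 1.1415 s

1.1415 s
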